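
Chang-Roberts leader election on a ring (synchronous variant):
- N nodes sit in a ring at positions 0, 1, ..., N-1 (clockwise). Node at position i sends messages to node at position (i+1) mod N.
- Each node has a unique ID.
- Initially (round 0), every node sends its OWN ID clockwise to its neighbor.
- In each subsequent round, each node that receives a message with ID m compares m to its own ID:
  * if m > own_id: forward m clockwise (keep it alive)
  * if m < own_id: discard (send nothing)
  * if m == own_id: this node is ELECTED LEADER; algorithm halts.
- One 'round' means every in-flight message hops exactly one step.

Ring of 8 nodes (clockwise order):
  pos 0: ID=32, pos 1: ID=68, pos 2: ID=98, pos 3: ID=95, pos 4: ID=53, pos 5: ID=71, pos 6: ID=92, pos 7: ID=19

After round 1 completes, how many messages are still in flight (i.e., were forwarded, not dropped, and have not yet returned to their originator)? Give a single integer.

Round 1: pos1(id68) recv 32: drop; pos2(id98) recv 68: drop; pos3(id95) recv 98: fwd; pos4(id53) recv 95: fwd; pos5(id71) recv 53: drop; pos6(id92) recv 71: drop; pos7(id19) recv 92: fwd; pos0(id32) recv 19: drop
After round 1: 3 messages still in flight

Answer: 3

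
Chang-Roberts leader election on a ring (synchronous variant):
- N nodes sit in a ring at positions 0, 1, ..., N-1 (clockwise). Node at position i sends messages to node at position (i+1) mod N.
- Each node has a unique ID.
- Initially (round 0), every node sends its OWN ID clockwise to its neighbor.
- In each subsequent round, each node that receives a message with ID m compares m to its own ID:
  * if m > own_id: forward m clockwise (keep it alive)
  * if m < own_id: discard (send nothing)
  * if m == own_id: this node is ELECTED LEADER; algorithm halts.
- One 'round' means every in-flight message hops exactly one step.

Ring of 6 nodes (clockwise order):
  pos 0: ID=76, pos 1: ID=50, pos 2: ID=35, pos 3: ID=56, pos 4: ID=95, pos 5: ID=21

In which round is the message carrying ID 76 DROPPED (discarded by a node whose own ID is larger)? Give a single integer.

Answer: 4

Derivation:
Round 1: pos1(id50) recv 76: fwd; pos2(id35) recv 50: fwd; pos3(id56) recv 35: drop; pos4(id95) recv 56: drop; pos5(id21) recv 95: fwd; pos0(id76) recv 21: drop
Round 2: pos2(id35) recv 76: fwd; pos3(id56) recv 50: drop; pos0(id76) recv 95: fwd
Round 3: pos3(id56) recv 76: fwd; pos1(id50) recv 95: fwd
Round 4: pos4(id95) recv 76: drop; pos2(id35) recv 95: fwd
Round 5: pos3(id56) recv 95: fwd
Round 6: pos4(id95) recv 95: ELECTED
Message ID 76 originates at pos 0; dropped at pos 4 in round 4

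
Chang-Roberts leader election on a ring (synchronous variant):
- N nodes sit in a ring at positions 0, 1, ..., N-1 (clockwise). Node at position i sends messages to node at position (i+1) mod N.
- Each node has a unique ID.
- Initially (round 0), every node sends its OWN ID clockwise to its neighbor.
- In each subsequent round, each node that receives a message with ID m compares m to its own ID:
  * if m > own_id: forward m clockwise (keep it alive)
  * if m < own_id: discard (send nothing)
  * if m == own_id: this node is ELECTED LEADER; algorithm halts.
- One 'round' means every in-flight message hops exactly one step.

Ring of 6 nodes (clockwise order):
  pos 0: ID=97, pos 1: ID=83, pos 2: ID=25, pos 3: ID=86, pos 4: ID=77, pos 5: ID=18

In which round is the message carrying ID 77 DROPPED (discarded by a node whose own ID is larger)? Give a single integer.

Answer: 2

Derivation:
Round 1: pos1(id83) recv 97: fwd; pos2(id25) recv 83: fwd; pos3(id86) recv 25: drop; pos4(id77) recv 86: fwd; pos5(id18) recv 77: fwd; pos0(id97) recv 18: drop
Round 2: pos2(id25) recv 97: fwd; pos3(id86) recv 83: drop; pos5(id18) recv 86: fwd; pos0(id97) recv 77: drop
Round 3: pos3(id86) recv 97: fwd; pos0(id97) recv 86: drop
Round 4: pos4(id77) recv 97: fwd
Round 5: pos5(id18) recv 97: fwd
Round 6: pos0(id97) recv 97: ELECTED
Message ID 77 originates at pos 4; dropped at pos 0 in round 2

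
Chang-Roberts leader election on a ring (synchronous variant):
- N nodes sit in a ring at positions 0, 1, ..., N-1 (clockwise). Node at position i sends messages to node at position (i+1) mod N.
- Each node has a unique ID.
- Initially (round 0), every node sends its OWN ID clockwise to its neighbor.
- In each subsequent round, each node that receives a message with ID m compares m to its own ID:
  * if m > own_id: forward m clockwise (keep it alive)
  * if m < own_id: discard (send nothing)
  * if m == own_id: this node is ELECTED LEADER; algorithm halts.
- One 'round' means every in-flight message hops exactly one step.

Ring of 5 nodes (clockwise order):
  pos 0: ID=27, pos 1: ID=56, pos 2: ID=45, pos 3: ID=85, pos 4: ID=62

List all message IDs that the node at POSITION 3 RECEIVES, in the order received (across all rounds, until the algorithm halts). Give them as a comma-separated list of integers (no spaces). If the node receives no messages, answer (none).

Answer: 45,56,62,85

Derivation:
Round 1: pos1(id56) recv 27: drop; pos2(id45) recv 56: fwd; pos3(id85) recv 45: drop; pos4(id62) recv 85: fwd; pos0(id27) recv 62: fwd
Round 2: pos3(id85) recv 56: drop; pos0(id27) recv 85: fwd; pos1(id56) recv 62: fwd
Round 3: pos1(id56) recv 85: fwd; pos2(id45) recv 62: fwd
Round 4: pos2(id45) recv 85: fwd; pos3(id85) recv 62: drop
Round 5: pos3(id85) recv 85: ELECTED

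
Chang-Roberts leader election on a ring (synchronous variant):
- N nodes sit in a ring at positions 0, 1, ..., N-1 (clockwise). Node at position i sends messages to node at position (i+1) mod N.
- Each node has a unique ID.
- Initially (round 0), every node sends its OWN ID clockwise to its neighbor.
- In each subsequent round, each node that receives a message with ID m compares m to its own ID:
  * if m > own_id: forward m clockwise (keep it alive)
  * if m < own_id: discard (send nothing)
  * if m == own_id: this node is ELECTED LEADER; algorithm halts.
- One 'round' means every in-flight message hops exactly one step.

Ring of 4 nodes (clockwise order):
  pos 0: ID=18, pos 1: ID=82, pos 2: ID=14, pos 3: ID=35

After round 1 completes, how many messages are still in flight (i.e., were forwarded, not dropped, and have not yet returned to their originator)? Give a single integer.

Round 1: pos1(id82) recv 18: drop; pos2(id14) recv 82: fwd; pos3(id35) recv 14: drop; pos0(id18) recv 35: fwd
After round 1: 2 messages still in flight

Answer: 2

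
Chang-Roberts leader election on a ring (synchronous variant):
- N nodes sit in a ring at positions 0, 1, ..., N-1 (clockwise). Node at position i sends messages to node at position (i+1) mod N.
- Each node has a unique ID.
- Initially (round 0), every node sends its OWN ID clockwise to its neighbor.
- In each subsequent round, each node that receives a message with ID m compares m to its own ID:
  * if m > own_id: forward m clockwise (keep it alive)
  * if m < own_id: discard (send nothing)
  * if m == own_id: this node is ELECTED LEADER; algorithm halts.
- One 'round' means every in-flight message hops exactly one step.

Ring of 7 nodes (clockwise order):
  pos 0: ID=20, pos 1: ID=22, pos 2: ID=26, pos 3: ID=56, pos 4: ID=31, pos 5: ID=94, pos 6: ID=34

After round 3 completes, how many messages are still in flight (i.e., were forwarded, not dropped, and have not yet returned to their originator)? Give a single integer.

Round 1: pos1(id22) recv 20: drop; pos2(id26) recv 22: drop; pos3(id56) recv 26: drop; pos4(id31) recv 56: fwd; pos5(id94) recv 31: drop; pos6(id34) recv 94: fwd; pos0(id20) recv 34: fwd
Round 2: pos5(id94) recv 56: drop; pos0(id20) recv 94: fwd; pos1(id22) recv 34: fwd
Round 3: pos1(id22) recv 94: fwd; pos2(id26) recv 34: fwd
After round 3: 2 messages still in flight

Answer: 2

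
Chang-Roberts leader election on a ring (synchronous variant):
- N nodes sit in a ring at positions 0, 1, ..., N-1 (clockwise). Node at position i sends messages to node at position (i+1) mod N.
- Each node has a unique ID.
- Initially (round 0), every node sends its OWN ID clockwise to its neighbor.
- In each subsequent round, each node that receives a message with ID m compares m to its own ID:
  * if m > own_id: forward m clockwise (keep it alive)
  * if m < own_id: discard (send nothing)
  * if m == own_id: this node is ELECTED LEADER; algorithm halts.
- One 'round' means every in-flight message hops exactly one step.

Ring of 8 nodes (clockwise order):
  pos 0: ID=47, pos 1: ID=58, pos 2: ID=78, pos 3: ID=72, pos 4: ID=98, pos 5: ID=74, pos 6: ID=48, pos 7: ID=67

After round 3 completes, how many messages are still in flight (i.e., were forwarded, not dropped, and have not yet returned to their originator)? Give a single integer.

Answer: 2

Derivation:
Round 1: pos1(id58) recv 47: drop; pos2(id78) recv 58: drop; pos3(id72) recv 78: fwd; pos4(id98) recv 72: drop; pos5(id74) recv 98: fwd; pos6(id48) recv 74: fwd; pos7(id67) recv 48: drop; pos0(id47) recv 67: fwd
Round 2: pos4(id98) recv 78: drop; pos6(id48) recv 98: fwd; pos7(id67) recv 74: fwd; pos1(id58) recv 67: fwd
Round 3: pos7(id67) recv 98: fwd; pos0(id47) recv 74: fwd; pos2(id78) recv 67: drop
After round 3: 2 messages still in flight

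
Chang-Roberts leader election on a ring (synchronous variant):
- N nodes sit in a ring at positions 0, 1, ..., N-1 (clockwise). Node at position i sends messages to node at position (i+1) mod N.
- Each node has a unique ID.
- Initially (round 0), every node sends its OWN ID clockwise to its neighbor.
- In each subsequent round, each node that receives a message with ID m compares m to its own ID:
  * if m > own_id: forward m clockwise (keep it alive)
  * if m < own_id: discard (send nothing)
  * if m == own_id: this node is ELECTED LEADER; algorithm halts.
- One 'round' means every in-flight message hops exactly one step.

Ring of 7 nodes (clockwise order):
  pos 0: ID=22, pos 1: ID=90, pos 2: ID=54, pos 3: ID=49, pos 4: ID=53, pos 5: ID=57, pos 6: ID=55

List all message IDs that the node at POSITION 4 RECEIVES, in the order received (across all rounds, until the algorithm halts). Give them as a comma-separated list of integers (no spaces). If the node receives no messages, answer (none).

Answer: 49,54,90

Derivation:
Round 1: pos1(id90) recv 22: drop; pos2(id54) recv 90: fwd; pos3(id49) recv 54: fwd; pos4(id53) recv 49: drop; pos5(id57) recv 53: drop; pos6(id55) recv 57: fwd; pos0(id22) recv 55: fwd
Round 2: pos3(id49) recv 90: fwd; pos4(id53) recv 54: fwd; pos0(id22) recv 57: fwd; pos1(id90) recv 55: drop
Round 3: pos4(id53) recv 90: fwd; pos5(id57) recv 54: drop; pos1(id90) recv 57: drop
Round 4: pos5(id57) recv 90: fwd
Round 5: pos6(id55) recv 90: fwd
Round 6: pos0(id22) recv 90: fwd
Round 7: pos1(id90) recv 90: ELECTED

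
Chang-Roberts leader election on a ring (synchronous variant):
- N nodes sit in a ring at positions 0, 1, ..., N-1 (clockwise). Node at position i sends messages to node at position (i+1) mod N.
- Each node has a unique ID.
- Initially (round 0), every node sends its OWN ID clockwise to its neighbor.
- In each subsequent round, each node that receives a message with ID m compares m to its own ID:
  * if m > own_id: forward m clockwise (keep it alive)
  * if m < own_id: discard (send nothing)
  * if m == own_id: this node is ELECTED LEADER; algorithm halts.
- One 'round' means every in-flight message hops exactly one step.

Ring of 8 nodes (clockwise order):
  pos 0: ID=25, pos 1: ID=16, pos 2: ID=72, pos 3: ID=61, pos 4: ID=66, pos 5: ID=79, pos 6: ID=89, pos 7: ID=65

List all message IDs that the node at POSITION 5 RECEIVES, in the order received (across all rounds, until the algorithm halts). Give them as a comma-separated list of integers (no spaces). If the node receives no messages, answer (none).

Round 1: pos1(id16) recv 25: fwd; pos2(id72) recv 16: drop; pos3(id61) recv 72: fwd; pos4(id66) recv 61: drop; pos5(id79) recv 66: drop; pos6(id89) recv 79: drop; pos7(id65) recv 89: fwd; pos0(id25) recv 65: fwd
Round 2: pos2(id72) recv 25: drop; pos4(id66) recv 72: fwd; pos0(id25) recv 89: fwd; pos1(id16) recv 65: fwd
Round 3: pos5(id79) recv 72: drop; pos1(id16) recv 89: fwd; pos2(id72) recv 65: drop
Round 4: pos2(id72) recv 89: fwd
Round 5: pos3(id61) recv 89: fwd
Round 6: pos4(id66) recv 89: fwd
Round 7: pos5(id79) recv 89: fwd
Round 8: pos6(id89) recv 89: ELECTED

Answer: 66,72,89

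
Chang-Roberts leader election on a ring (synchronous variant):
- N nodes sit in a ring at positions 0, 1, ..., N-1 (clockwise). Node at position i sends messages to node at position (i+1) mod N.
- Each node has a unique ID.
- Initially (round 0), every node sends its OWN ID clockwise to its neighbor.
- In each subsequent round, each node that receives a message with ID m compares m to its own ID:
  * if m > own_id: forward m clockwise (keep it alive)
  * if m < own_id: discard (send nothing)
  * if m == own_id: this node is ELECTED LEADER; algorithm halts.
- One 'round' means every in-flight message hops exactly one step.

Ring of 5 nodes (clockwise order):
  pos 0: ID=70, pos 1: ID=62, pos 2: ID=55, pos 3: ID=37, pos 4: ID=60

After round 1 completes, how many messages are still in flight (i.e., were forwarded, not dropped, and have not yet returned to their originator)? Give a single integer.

Answer: 3

Derivation:
Round 1: pos1(id62) recv 70: fwd; pos2(id55) recv 62: fwd; pos3(id37) recv 55: fwd; pos4(id60) recv 37: drop; pos0(id70) recv 60: drop
After round 1: 3 messages still in flight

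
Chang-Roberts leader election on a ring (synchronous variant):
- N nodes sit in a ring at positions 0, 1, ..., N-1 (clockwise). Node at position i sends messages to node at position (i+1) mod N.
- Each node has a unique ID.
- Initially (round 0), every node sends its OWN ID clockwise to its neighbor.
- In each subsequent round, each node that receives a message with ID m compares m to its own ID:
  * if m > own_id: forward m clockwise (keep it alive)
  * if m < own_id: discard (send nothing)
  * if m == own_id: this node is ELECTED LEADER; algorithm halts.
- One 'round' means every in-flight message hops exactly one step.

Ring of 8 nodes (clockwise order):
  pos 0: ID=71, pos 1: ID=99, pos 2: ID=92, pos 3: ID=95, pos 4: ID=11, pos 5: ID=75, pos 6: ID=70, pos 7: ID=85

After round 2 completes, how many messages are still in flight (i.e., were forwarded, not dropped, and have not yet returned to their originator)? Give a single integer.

Answer: 2

Derivation:
Round 1: pos1(id99) recv 71: drop; pos2(id92) recv 99: fwd; pos3(id95) recv 92: drop; pos4(id11) recv 95: fwd; pos5(id75) recv 11: drop; pos6(id70) recv 75: fwd; pos7(id85) recv 70: drop; pos0(id71) recv 85: fwd
Round 2: pos3(id95) recv 99: fwd; pos5(id75) recv 95: fwd; pos7(id85) recv 75: drop; pos1(id99) recv 85: drop
After round 2: 2 messages still in flight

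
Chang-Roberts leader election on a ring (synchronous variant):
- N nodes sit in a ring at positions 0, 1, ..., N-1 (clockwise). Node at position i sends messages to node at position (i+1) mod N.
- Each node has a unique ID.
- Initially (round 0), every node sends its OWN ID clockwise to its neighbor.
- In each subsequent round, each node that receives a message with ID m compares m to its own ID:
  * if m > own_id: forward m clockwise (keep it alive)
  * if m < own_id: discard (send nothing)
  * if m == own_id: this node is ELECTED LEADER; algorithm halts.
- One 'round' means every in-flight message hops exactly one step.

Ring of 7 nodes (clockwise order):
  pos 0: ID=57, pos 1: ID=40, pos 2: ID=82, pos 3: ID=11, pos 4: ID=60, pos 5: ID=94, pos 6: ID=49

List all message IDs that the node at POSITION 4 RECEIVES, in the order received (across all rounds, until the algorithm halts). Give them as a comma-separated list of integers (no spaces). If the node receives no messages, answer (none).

Answer: 11,82,94

Derivation:
Round 1: pos1(id40) recv 57: fwd; pos2(id82) recv 40: drop; pos3(id11) recv 82: fwd; pos4(id60) recv 11: drop; pos5(id94) recv 60: drop; pos6(id49) recv 94: fwd; pos0(id57) recv 49: drop
Round 2: pos2(id82) recv 57: drop; pos4(id60) recv 82: fwd; pos0(id57) recv 94: fwd
Round 3: pos5(id94) recv 82: drop; pos1(id40) recv 94: fwd
Round 4: pos2(id82) recv 94: fwd
Round 5: pos3(id11) recv 94: fwd
Round 6: pos4(id60) recv 94: fwd
Round 7: pos5(id94) recv 94: ELECTED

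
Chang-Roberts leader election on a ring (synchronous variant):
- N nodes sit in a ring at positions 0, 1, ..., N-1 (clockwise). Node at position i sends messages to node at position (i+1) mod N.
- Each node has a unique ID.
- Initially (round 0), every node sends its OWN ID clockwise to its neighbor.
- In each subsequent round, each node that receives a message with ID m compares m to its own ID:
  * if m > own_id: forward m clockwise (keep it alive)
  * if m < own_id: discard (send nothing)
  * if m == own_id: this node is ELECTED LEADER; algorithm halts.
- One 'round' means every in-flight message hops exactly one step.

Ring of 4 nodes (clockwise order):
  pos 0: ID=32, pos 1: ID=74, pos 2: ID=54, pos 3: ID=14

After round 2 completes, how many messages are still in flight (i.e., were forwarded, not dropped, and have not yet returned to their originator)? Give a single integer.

Answer: 2

Derivation:
Round 1: pos1(id74) recv 32: drop; pos2(id54) recv 74: fwd; pos3(id14) recv 54: fwd; pos0(id32) recv 14: drop
Round 2: pos3(id14) recv 74: fwd; pos0(id32) recv 54: fwd
After round 2: 2 messages still in flight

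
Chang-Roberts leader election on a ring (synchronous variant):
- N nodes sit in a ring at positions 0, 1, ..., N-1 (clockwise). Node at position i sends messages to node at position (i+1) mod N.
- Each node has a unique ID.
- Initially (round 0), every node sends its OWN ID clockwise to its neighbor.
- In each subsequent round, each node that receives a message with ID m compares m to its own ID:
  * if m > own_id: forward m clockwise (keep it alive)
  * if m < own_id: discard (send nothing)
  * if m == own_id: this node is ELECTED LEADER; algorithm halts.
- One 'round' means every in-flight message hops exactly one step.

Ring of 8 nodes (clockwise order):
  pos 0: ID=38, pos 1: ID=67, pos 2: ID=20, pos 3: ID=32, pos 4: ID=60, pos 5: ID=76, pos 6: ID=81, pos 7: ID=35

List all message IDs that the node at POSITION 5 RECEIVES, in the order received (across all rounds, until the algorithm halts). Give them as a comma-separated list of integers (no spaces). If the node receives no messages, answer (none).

Answer: 60,67,81

Derivation:
Round 1: pos1(id67) recv 38: drop; pos2(id20) recv 67: fwd; pos3(id32) recv 20: drop; pos4(id60) recv 32: drop; pos5(id76) recv 60: drop; pos6(id81) recv 76: drop; pos7(id35) recv 81: fwd; pos0(id38) recv 35: drop
Round 2: pos3(id32) recv 67: fwd; pos0(id38) recv 81: fwd
Round 3: pos4(id60) recv 67: fwd; pos1(id67) recv 81: fwd
Round 4: pos5(id76) recv 67: drop; pos2(id20) recv 81: fwd
Round 5: pos3(id32) recv 81: fwd
Round 6: pos4(id60) recv 81: fwd
Round 7: pos5(id76) recv 81: fwd
Round 8: pos6(id81) recv 81: ELECTED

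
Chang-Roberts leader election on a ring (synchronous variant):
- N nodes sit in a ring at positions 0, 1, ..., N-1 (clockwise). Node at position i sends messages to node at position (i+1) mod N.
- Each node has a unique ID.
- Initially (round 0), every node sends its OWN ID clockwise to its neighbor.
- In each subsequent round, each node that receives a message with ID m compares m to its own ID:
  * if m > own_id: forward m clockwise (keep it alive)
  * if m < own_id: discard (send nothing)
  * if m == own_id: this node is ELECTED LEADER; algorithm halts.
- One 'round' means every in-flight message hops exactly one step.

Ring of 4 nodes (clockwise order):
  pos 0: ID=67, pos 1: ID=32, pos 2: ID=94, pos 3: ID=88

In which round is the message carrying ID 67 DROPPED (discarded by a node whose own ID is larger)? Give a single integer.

Answer: 2

Derivation:
Round 1: pos1(id32) recv 67: fwd; pos2(id94) recv 32: drop; pos3(id88) recv 94: fwd; pos0(id67) recv 88: fwd
Round 2: pos2(id94) recv 67: drop; pos0(id67) recv 94: fwd; pos1(id32) recv 88: fwd
Round 3: pos1(id32) recv 94: fwd; pos2(id94) recv 88: drop
Round 4: pos2(id94) recv 94: ELECTED
Message ID 67 originates at pos 0; dropped at pos 2 in round 2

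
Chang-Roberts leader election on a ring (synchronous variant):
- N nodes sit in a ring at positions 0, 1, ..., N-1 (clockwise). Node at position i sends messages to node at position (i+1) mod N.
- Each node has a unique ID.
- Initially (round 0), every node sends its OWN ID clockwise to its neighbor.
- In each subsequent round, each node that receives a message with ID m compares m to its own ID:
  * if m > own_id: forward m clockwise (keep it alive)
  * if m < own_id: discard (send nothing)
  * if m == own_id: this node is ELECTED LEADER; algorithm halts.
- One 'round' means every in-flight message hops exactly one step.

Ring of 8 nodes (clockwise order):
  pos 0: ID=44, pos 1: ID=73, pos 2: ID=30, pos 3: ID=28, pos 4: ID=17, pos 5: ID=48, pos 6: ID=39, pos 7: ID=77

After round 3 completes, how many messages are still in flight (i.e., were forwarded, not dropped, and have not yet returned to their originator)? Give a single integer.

Answer: 2

Derivation:
Round 1: pos1(id73) recv 44: drop; pos2(id30) recv 73: fwd; pos3(id28) recv 30: fwd; pos4(id17) recv 28: fwd; pos5(id48) recv 17: drop; pos6(id39) recv 48: fwd; pos7(id77) recv 39: drop; pos0(id44) recv 77: fwd
Round 2: pos3(id28) recv 73: fwd; pos4(id17) recv 30: fwd; pos5(id48) recv 28: drop; pos7(id77) recv 48: drop; pos1(id73) recv 77: fwd
Round 3: pos4(id17) recv 73: fwd; pos5(id48) recv 30: drop; pos2(id30) recv 77: fwd
After round 3: 2 messages still in flight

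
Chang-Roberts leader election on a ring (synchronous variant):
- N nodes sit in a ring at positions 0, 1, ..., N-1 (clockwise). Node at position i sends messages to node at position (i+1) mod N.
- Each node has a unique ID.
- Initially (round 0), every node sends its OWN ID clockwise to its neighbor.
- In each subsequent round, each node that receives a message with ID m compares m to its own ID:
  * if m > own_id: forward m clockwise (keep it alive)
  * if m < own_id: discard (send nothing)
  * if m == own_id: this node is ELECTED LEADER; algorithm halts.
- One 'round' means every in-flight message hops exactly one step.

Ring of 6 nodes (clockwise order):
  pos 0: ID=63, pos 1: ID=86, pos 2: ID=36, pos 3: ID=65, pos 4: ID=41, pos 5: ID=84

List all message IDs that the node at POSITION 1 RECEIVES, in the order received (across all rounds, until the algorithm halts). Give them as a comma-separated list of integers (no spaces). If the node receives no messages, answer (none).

Round 1: pos1(id86) recv 63: drop; pos2(id36) recv 86: fwd; pos3(id65) recv 36: drop; pos4(id41) recv 65: fwd; pos5(id84) recv 41: drop; pos0(id63) recv 84: fwd
Round 2: pos3(id65) recv 86: fwd; pos5(id84) recv 65: drop; pos1(id86) recv 84: drop
Round 3: pos4(id41) recv 86: fwd
Round 4: pos5(id84) recv 86: fwd
Round 5: pos0(id63) recv 86: fwd
Round 6: pos1(id86) recv 86: ELECTED

Answer: 63,84,86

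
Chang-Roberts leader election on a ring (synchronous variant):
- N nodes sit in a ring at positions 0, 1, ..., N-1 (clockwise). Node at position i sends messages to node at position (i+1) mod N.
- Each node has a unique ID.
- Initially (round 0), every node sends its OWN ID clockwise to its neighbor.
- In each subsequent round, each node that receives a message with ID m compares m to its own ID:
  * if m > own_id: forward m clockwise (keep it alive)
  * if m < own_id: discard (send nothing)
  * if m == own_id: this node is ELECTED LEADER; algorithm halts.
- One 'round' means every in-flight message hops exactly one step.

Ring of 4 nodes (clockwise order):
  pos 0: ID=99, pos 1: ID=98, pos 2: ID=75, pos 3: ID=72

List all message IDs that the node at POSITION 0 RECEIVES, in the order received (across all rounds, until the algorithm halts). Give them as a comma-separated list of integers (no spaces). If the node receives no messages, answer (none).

Answer: 72,75,98,99

Derivation:
Round 1: pos1(id98) recv 99: fwd; pos2(id75) recv 98: fwd; pos3(id72) recv 75: fwd; pos0(id99) recv 72: drop
Round 2: pos2(id75) recv 99: fwd; pos3(id72) recv 98: fwd; pos0(id99) recv 75: drop
Round 3: pos3(id72) recv 99: fwd; pos0(id99) recv 98: drop
Round 4: pos0(id99) recv 99: ELECTED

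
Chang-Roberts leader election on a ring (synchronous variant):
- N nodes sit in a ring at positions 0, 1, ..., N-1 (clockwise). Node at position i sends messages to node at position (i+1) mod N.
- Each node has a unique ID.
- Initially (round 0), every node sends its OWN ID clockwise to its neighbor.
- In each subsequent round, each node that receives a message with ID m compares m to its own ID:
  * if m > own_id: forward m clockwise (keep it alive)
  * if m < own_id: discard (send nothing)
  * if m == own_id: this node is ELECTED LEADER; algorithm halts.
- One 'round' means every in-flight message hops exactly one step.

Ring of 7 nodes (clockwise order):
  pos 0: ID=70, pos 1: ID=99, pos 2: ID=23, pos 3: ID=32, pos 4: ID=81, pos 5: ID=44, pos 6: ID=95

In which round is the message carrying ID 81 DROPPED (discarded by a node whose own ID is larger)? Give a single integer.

Round 1: pos1(id99) recv 70: drop; pos2(id23) recv 99: fwd; pos3(id32) recv 23: drop; pos4(id81) recv 32: drop; pos5(id44) recv 81: fwd; pos6(id95) recv 44: drop; pos0(id70) recv 95: fwd
Round 2: pos3(id32) recv 99: fwd; pos6(id95) recv 81: drop; pos1(id99) recv 95: drop
Round 3: pos4(id81) recv 99: fwd
Round 4: pos5(id44) recv 99: fwd
Round 5: pos6(id95) recv 99: fwd
Round 6: pos0(id70) recv 99: fwd
Round 7: pos1(id99) recv 99: ELECTED
Message ID 81 originates at pos 4; dropped at pos 6 in round 2

Answer: 2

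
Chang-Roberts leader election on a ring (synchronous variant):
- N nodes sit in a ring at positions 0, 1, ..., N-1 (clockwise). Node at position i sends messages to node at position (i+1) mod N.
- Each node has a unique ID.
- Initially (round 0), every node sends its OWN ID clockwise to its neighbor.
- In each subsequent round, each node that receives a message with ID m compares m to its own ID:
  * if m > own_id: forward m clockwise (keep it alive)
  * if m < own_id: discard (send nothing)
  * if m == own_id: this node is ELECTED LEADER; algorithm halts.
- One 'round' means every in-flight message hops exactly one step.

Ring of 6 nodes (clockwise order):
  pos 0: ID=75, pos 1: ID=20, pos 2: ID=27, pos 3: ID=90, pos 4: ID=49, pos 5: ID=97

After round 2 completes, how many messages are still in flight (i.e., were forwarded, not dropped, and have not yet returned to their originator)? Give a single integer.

Answer: 2

Derivation:
Round 1: pos1(id20) recv 75: fwd; pos2(id27) recv 20: drop; pos3(id90) recv 27: drop; pos4(id49) recv 90: fwd; pos5(id97) recv 49: drop; pos0(id75) recv 97: fwd
Round 2: pos2(id27) recv 75: fwd; pos5(id97) recv 90: drop; pos1(id20) recv 97: fwd
After round 2: 2 messages still in flight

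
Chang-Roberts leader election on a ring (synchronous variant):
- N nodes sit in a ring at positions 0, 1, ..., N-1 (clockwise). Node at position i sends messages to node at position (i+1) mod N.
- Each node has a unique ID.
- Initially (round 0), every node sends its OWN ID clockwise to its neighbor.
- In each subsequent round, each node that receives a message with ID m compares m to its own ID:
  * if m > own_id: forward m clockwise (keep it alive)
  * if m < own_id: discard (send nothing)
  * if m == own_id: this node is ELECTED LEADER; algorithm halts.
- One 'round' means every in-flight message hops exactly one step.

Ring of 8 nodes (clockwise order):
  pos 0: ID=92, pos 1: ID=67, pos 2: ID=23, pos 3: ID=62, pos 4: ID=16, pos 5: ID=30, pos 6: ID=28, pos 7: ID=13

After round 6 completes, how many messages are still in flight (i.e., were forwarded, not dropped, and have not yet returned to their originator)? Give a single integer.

Answer: 2

Derivation:
Round 1: pos1(id67) recv 92: fwd; pos2(id23) recv 67: fwd; pos3(id62) recv 23: drop; pos4(id16) recv 62: fwd; pos5(id30) recv 16: drop; pos6(id28) recv 30: fwd; pos7(id13) recv 28: fwd; pos0(id92) recv 13: drop
Round 2: pos2(id23) recv 92: fwd; pos3(id62) recv 67: fwd; pos5(id30) recv 62: fwd; pos7(id13) recv 30: fwd; pos0(id92) recv 28: drop
Round 3: pos3(id62) recv 92: fwd; pos4(id16) recv 67: fwd; pos6(id28) recv 62: fwd; pos0(id92) recv 30: drop
Round 4: pos4(id16) recv 92: fwd; pos5(id30) recv 67: fwd; pos7(id13) recv 62: fwd
Round 5: pos5(id30) recv 92: fwd; pos6(id28) recv 67: fwd; pos0(id92) recv 62: drop
Round 6: pos6(id28) recv 92: fwd; pos7(id13) recv 67: fwd
After round 6: 2 messages still in flight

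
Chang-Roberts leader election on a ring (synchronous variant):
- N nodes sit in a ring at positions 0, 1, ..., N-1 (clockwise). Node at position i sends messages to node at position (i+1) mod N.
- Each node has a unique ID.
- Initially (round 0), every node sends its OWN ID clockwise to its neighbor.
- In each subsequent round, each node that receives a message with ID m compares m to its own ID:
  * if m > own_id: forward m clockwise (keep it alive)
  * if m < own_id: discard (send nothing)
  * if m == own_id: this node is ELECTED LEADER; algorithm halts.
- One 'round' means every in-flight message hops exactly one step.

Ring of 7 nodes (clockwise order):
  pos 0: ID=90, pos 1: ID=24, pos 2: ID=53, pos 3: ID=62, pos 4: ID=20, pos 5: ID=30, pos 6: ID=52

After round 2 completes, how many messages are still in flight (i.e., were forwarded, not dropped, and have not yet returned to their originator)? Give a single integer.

Answer: 2

Derivation:
Round 1: pos1(id24) recv 90: fwd; pos2(id53) recv 24: drop; pos3(id62) recv 53: drop; pos4(id20) recv 62: fwd; pos5(id30) recv 20: drop; pos6(id52) recv 30: drop; pos0(id90) recv 52: drop
Round 2: pos2(id53) recv 90: fwd; pos5(id30) recv 62: fwd
After round 2: 2 messages still in flight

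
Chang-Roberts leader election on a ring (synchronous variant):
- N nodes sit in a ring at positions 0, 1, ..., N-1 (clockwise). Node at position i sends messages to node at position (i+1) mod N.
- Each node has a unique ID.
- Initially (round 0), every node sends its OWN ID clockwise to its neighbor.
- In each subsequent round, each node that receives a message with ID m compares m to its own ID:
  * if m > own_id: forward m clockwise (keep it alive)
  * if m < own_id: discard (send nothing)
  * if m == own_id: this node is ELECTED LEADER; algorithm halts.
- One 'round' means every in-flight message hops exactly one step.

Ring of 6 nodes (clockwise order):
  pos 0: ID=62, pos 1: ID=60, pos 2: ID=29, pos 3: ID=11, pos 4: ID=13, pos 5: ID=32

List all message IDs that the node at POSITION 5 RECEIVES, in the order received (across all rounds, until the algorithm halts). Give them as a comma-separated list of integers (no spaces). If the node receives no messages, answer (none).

Answer: 13,29,60,62

Derivation:
Round 1: pos1(id60) recv 62: fwd; pos2(id29) recv 60: fwd; pos3(id11) recv 29: fwd; pos4(id13) recv 11: drop; pos5(id32) recv 13: drop; pos0(id62) recv 32: drop
Round 2: pos2(id29) recv 62: fwd; pos3(id11) recv 60: fwd; pos4(id13) recv 29: fwd
Round 3: pos3(id11) recv 62: fwd; pos4(id13) recv 60: fwd; pos5(id32) recv 29: drop
Round 4: pos4(id13) recv 62: fwd; pos5(id32) recv 60: fwd
Round 5: pos5(id32) recv 62: fwd; pos0(id62) recv 60: drop
Round 6: pos0(id62) recv 62: ELECTED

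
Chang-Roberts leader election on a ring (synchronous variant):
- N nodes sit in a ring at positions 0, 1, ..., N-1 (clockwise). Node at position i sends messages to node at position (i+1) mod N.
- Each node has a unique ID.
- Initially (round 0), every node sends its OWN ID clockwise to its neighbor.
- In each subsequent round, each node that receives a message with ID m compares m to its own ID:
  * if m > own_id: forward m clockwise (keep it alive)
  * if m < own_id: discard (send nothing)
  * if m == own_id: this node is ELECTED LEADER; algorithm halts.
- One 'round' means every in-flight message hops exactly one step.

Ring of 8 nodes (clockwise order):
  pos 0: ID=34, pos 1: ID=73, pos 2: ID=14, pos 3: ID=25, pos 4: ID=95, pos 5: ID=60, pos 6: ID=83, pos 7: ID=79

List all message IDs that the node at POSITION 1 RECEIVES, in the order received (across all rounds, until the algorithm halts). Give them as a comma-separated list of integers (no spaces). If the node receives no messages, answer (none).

Answer: 34,79,83,95

Derivation:
Round 1: pos1(id73) recv 34: drop; pos2(id14) recv 73: fwd; pos3(id25) recv 14: drop; pos4(id95) recv 25: drop; pos5(id60) recv 95: fwd; pos6(id83) recv 60: drop; pos7(id79) recv 83: fwd; pos0(id34) recv 79: fwd
Round 2: pos3(id25) recv 73: fwd; pos6(id83) recv 95: fwd; pos0(id34) recv 83: fwd; pos1(id73) recv 79: fwd
Round 3: pos4(id95) recv 73: drop; pos7(id79) recv 95: fwd; pos1(id73) recv 83: fwd; pos2(id14) recv 79: fwd
Round 4: pos0(id34) recv 95: fwd; pos2(id14) recv 83: fwd; pos3(id25) recv 79: fwd
Round 5: pos1(id73) recv 95: fwd; pos3(id25) recv 83: fwd; pos4(id95) recv 79: drop
Round 6: pos2(id14) recv 95: fwd; pos4(id95) recv 83: drop
Round 7: pos3(id25) recv 95: fwd
Round 8: pos4(id95) recv 95: ELECTED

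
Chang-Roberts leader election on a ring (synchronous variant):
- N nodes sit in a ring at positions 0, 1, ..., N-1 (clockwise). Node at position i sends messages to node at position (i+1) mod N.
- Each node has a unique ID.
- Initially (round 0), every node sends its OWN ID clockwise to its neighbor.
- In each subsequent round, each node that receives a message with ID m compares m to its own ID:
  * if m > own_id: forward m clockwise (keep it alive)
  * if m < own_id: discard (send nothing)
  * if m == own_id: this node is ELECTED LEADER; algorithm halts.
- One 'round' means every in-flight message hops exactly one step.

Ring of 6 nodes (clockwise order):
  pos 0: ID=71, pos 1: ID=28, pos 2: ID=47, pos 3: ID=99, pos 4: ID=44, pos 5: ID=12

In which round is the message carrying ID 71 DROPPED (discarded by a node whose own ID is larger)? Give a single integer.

Round 1: pos1(id28) recv 71: fwd; pos2(id47) recv 28: drop; pos3(id99) recv 47: drop; pos4(id44) recv 99: fwd; pos5(id12) recv 44: fwd; pos0(id71) recv 12: drop
Round 2: pos2(id47) recv 71: fwd; pos5(id12) recv 99: fwd; pos0(id71) recv 44: drop
Round 3: pos3(id99) recv 71: drop; pos0(id71) recv 99: fwd
Round 4: pos1(id28) recv 99: fwd
Round 5: pos2(id47) recv 99: fwd
Round 6: pos3(id99) recv 99: ELECTED
Message ID 71 originates at pos 0; dropped at pos 3 in round 3

Answer: 3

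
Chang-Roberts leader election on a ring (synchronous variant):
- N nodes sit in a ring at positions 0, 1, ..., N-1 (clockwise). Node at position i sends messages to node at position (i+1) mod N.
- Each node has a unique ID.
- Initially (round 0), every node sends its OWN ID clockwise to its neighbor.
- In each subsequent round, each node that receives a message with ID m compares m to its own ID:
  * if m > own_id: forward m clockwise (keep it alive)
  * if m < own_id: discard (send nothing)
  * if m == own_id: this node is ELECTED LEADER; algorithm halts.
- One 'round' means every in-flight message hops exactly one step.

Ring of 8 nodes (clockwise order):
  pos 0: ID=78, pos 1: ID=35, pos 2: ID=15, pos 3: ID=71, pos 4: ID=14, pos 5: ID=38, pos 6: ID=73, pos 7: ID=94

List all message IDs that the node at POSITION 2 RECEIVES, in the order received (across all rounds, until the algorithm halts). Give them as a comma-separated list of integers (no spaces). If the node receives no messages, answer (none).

Round 1: pos1(id35) recv 78: fwd; pos2(id15) recv 35: fwd; pos3(id71) recv 15: drop; pos4(id14) recv 71: fwd; pos5(id38) recv 14: drop; pos6(id73) recv 38: drop; pos7(id94) recv 73: drop; pos0(id78) recv 94: fwd
Round 2: pos2(id15) recv 78: fwd; pos3(id71) recv 35: drop; pos5(id38) recv 71: fwd; pos1(id35) recv 94: fwd
Round 3: pos3(id71) recv 78: fwd; pos6(id73) recv 71: drop; pos2(id15) recv 94: fwd
Round 4: pos4(id14) recv 78: fwd; pos3(id71) recv 94: fwd
Round 5: pos5(id38) recv 78: fwd; pos4(id14) recv 94: fwd
Round 6: pos6(id73) recv 78: fwd; pos5(id38) recv 94: fwd
Round 7: pos7(id94) recv 78: drop; pos6(id73) recv 94: fwd
Round 8: pos7(id94) recv 94: ELECTED

Answer: 35,78,94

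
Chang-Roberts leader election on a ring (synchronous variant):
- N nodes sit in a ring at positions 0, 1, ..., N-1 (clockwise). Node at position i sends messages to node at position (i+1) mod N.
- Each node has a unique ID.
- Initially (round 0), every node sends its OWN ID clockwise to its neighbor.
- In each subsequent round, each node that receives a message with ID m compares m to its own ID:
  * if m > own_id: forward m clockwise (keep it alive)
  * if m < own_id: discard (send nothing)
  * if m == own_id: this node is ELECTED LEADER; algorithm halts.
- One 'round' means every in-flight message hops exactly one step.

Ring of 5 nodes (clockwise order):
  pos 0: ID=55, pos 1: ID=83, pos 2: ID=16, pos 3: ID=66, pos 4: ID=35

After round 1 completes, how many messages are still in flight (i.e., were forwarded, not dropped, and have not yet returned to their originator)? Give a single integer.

Answer: 2

Derivation:
Round 1: pos1(id83) recv 55: drop; pos2(id16) recv 83: fwd; pos3(id66) recv 16: drop; pos4(id35) recv 66: fwd; pos0(id55) recv 35: drop
After round 1: 2 messages still in flight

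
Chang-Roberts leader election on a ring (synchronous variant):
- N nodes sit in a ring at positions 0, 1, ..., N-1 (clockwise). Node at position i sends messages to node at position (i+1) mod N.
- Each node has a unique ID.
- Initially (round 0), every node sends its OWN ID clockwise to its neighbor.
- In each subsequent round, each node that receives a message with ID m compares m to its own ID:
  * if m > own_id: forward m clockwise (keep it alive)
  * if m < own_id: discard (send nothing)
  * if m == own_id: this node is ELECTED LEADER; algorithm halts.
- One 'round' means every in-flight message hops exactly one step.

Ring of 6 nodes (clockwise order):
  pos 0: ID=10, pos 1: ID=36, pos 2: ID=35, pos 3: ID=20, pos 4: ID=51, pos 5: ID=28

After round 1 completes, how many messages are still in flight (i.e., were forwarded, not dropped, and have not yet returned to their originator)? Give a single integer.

Round 1: pos1(id36) recv 10: drop; pos2(id35) recv 36: fwd; pos3(id20) recv 35: fwd; pos4(id51) recv 20: drop; pos5(id28) recv 51: fwd; pos0(id10) recv 28: fwd
After round 1: 4 messages still in flight

Answer: 4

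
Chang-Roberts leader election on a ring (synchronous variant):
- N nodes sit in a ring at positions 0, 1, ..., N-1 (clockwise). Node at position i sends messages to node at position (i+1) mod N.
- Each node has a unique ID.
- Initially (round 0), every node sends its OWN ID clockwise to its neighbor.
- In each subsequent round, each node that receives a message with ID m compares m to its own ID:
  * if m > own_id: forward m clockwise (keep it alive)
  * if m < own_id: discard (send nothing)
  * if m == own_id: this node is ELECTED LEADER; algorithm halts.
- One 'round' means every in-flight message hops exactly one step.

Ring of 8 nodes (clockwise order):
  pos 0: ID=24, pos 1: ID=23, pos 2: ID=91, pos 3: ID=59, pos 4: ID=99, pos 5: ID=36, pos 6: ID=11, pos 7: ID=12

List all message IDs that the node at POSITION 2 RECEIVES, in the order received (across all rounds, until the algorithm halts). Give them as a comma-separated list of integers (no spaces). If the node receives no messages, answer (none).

Answer: 23,24,36,99

Derivation:
Round 1: pos1(id23) recv 24: fwd; pos2(id91) recv 23: drop; pos3(id59) recv 91: fwd; pos4(id99) recv 59: drop; pos5(id36) recv 99: fwd; pos6(id11) recv 36: fwd; pos7(id12) recv 11: drop; pos0(id24) recv 12: drop
Round 2: pos2(id91) recv 24: drop; pos4(id99) recv 91: drop; pos6(id11) recv 99: fwd; pos7(id12) recv 36: fwd
Round 3: pos7(id12) recv 99: fwd; pos0(id24) recv 36: fwd
Round 4: pos0(id24) recv 99: fwd; pos1(id23) recv 36: fwd
Round 5: pos1(id23) recv 99: fwd; pos2(id91) recv 36: drop
Round 6: pos2(id91) recv 99: fwd
Round 7: pos3(id59) recv 99: fwd
Round 8: pos4(id99) recv 99: ELECTED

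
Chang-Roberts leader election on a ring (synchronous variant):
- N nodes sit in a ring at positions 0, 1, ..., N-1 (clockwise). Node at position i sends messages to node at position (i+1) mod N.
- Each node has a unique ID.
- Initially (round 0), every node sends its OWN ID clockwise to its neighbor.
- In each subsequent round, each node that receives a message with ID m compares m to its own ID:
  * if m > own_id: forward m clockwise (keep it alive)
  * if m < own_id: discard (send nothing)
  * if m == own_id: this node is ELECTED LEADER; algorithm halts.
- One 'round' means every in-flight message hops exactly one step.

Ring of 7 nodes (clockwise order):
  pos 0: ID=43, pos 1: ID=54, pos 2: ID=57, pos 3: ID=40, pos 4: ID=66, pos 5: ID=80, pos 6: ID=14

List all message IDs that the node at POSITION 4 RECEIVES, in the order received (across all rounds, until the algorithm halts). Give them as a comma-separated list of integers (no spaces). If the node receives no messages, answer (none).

Answer: 40,57,80

Derivation:
Round 1: pos1(id54) recv 43: drop; pos2(id57) recv 54: drop; pos3(id40) recv 57: fwd; pos4(id66) recv 40: drop; pos5(id80) recv 66: drop; pos6(id14) recv 80: fwd; pos0(id43) recv 14: drop
Round 2: pos4(id66) recv 57: drop; pos0(id43) recv 80: fwd
Round 3: pos1(id54) recv 80: fwd
Round 4: pos2(id57) recv 80: fwd
Round 5: pos3(id40) recv 80: fwd
Round 6: pos4(id66) recv 80: fwd
Round 7: pos5(id80) recv 80: ELECTED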